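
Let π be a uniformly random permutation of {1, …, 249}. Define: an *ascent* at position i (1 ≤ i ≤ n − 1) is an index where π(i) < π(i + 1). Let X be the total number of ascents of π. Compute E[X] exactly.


Write X = Σ X_I over i = 1, …, 248, with X_I the indicator of one ascent.
There are 248 indicators.
For each fixed i, the pair (π(i), π(i+1)) is a uniformly random ordered pair of distinct values from {1, …, 249}; by symmetry P[π(i) < π(i+1)] = 1/2.
By linearity: E[X] = 248 · (1/2) = (249 − 1) · (1/2) = 124 ≈ 124.0000.

E[X] = 124 = 124.0000.


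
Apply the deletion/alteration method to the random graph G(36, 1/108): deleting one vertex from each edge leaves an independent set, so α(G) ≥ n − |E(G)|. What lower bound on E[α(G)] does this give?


E[|E(G)|] = C(36, 2)·p = 630 · (1/108) = 35/6.
E[α(G)] ≥ n − E[|E(G)|] = 36 − 35/6 = 181/6.
Numerically: ≈ 30.1667.
(This is only a lower bound; the true E[α(G)] may be larger.)

E[α(G)] ≥ 181/6 ≈ 30.1667.


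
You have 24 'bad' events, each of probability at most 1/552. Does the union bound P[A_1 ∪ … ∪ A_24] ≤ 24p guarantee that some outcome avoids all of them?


Union bound: P[∪_{i=1}^{24} A_i] ≤ Σ_i P[A_i] ≤ 24·p = 24·(1/552) = 1/23.
Numerically: 1/23 ≈ 0.0435.
Is 1/23 < 1? YES.
Since P[∪ A_i] ≤ 1/23 < 1, the complement has P[∩ A_i^c] ≥ 1 − 1/23 = 22/23 > 0, so some outcome avoids every A_i.

24·p = 1/23 ≈ 0.0435; existence CERTIFIED by the union bound.


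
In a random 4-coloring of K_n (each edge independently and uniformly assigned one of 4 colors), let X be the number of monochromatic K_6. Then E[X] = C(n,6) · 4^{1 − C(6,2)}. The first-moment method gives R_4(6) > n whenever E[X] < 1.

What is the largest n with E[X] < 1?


We need C(n, 6) · 4^{1 − 15} < 1, i.e. C(n, 6) < 4^{15 − 1} = 268435456.
Check values of n near the boundary:
  n = 72: C(72, 6) = 156238908; 156238908 < 268435456? YES
  n = 73: C(73, 6) = 170230452; 170230452 < 268435456? YES
  n = 74: C(74, 6) = 185250786; 185250786 < 268435456? YES
  n = 75: C(75, 6) = 201359550; 201359550 < 268435456? YES
  n = 76: C(76, 6) = 218618940; 218618940 < 268435456? YES
  n = 77: C(77, 6) = 237093780; 237093780 < 268435456? YES
  n = 78: C(78, 6) = 256851595; 256851595 < 268435456? YES
  n = 79: C(79, 6) = 277962685; 277962685 < 268435456? NO
  n = 80: C(80, 6) = 300500200; 300500200 < 268435456? NO
The largest n with C(n, 6) < 268435456 is n = 78 (where E[X] = 256851595/268435456 ≈ 0.95685). Hence R_4(6) > 78, i.e. R_4(6) ≥ 79.

Largest n = 78; hence R_4(6) > 78.


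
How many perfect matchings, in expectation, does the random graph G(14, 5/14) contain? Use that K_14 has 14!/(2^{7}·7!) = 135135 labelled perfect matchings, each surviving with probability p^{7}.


K_14 has 14!/(2^{7}·7!) = 135135 labelled perfect matchings.
For each such perfect matching H, let X_H = 1 if all 7 edges of H are present in G. Then P[X_H = 1] = p^{7} = (5/14)^{7} = 78125/105413504.
By linearity: E[X] = Σ_H E[X_H] = 135135 · p^{7} = 135135 · 78125/105413504 = 1508203125/15059072.
Numerically: E[X] ≈ 100.15.

E[X] = 135135 · (5/14)^{7} = 1508203125/15059072 ≈ 100.15.


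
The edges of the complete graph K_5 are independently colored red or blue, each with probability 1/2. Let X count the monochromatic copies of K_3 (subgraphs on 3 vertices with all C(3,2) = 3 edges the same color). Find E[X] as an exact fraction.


Let X = Σ_S X_S over the C(5, 3) = 10 subsets S of size 3, where X_S = 1 if the K_3 on S is monochromatic.
For a fixed S, the K_3 on S has C(3, 2) = 3 edges. P[all 3 edges red] = (1/2)^3, and likewise for blue, so P[monochromatic] = 2·(1/2)^3 = 2^{1 − 3} = 1/4.
By linearity of expectation: E[X] = C(5, 3) · 2^{1 − 3} = 10 · 1/4 = 5/2.
Numerically: E[X] ≈ 2.50000.

E[X] = C(5,3)·2^(1−C(3,2)) = 5/2 ≈ 2.50000.


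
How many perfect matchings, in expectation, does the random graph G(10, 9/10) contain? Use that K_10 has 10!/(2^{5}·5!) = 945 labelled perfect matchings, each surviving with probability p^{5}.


K_10 has 10!/(2^{5}·5!) = 945 labelled perfect matchings.
For each such perfect matching H, let X_H = 1 if all 5 edges of H are present in G. Then P[X_H = 1] = p^{5} = (9/10)^{5} = 59049/100000.
By linearity: E[X] = Σ_H E[X_H] = 945 · p^{5} = 945 · 59049/100000 = 11160261/20000.
Numerically: E[X] ≈ 558.013.

E[X] = 945 · (9/10)^{5} = 11160261/20000 ≈ 558.013.


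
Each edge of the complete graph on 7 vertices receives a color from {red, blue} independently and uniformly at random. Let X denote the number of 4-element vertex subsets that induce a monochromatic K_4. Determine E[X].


Let X = Σ_S X_S over the C(7, 4) = 35 subsets S of size 4, where X_S = 1 if the K_4 on S is monochromatic.
For a fixed S, the K_4 on S has C(4, 2) = 6 edges. P[all 6 edges red] = (1/2)^6, and likewise for blue, so P[monochromatic] = 2·(1/2)^6 = 2^{1 − 6} = 1/32.
By linearity: E[X] = C(7, 4) · 2^{1 − 6} = 35 · 1/32 = 35/32.
Numerically: E[X] ≈ 1.094.

E[X] = C(7,4)·2^(1−C(4,2)) = 35/32 ≈ 1.094.


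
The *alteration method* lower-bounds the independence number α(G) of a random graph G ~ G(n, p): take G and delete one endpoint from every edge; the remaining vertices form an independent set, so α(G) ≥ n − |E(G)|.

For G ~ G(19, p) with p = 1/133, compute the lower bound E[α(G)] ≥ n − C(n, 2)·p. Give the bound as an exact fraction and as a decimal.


E[|E(G)|] = C(19, 2)·p = 171 · (1/133) = 9/7.
E[α(G)] ≥ n − E[|E(G)|] = 19 − 9/7 = 124/7.
Numerically: ≈ 17.71429.
(This is only a lower bound; the true E[α(G)] may be larger.)

E[α(G)] ≥ 124/7 ≈ 17.71429.


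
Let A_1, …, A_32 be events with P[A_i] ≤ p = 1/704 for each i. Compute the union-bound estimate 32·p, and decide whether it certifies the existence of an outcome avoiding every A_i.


Union bound: P[∪_{i=1}^{32} A_i] ≤ Σ_i P[A_i] ≤ 32·p = 32·(1/704) = 1/22.
Numerically: 1/22 ≈ 0.0455.
Is 1/22 < 1? YES.
Since P[∪ A_i] ≤ 1/22 < 1, the complement has P[∩ A_i^c] ≥ 1 − 1/22 = 21/22 > 0, so some outcome avoids every A_i.

32·p = 1/22 ≈ 0.0455; existence CERTIFIED by the union bound.


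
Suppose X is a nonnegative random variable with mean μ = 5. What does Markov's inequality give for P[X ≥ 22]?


μ = E[X] = 5, a = 22.
Markov: P[X ≥ 22] ≤ μ/a = (5)/22 = 5/22.
Numerically: ≈ 0.227.
(Since a = 22 > μ = 5.000, the bound 5/22 is < 1 and informative.)

P[X ≥ 22] ≤ 5/22 ≈ 0.227.


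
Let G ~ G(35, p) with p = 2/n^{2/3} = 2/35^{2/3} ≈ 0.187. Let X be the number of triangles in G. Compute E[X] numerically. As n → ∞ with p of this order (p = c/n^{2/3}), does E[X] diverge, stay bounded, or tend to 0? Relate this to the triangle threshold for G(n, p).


Number of potential triangles: C(35, 3) = 6545.
Each occurs with probability p³ ≈ (0.187)³ ≈ 6.53061e-03.
By linearity: E[X] = C(35, 3)·p³ ≈ 6545 · 6.53061e-03 ≈ 42.743.
Since α = 2/3 < 1, p = c/n^{2/3} ≫ 1/n is above the triangle threshold p ~ 1/n. Asymptotically E[X] ~ (c³/6)·n^{3(1−α)} = (2³/6)·n^{1} → ∞; triangles are abundant w.h.p.

E[X] ≈ 42.743; in regime p = Θ(1/n^{2/3}) E[X] diverges (above the triangle threshold p ~ 1/n).


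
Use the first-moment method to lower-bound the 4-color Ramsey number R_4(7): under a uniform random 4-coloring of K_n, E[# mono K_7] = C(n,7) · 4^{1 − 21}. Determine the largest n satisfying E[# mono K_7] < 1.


We need C(n, 7) · 4^{1 − 21} < 1, i.e. C(n, 7) < 4^{21 − 1} = 1099511627776.
Check values of n near the boundary:
  n = 177: C(177, 7) = 957664425960; 957664425960 < 1099511627776? YES
  n = 178: C(178, 7) = 996867063280; 996867063280 < 1099511627776? YES
  n = 179: C(179, 7) = 1037437234460; 1037437234460 < 1099511627776? YES
  n = 180: C(180, 7) = 1079414463600; 1079414463600 < 1099511627776? YES
  n = 181: C(181, 7) = 1122839183400; 1122839183400 < 1099511627776? NO
The largest n with C(n, 7) < 1099511627776 is n = 180 (where E[X] = 67463403975/68719476736 ≈ 0.9817). Hence R_4(7) > 180, i.e. R_4(7) ≥ 181.

Largest n = 180; hence R_4(7) > 180.


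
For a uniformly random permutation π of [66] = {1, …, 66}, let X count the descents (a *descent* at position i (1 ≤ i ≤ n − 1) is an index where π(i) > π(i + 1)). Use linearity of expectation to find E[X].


Write X = Σ X_I over i = 1, …, 65, with X_I the indicator of one descent.
There are 65 indicators.
For each fixed i, the pair (π(i), π(i+1)) is a uniformly random ordered pair of distinct values from {1, …, 66}; by symmetry P[π(i) > π(i+1)] = 1/2.
By linearity: E[X] = 65 · (1/2) = (66 − 1) · (1/2) = 65/2 ≈ 32.500000.

E[X] = 65/2 = 32.500000.


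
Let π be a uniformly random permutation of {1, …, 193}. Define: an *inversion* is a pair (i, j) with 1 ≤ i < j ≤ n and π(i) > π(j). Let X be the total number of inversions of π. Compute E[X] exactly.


Write X = Σ X_I over the C(193, 2) = 18528 pairs i < j, with X_I the indicator of one inversion.
There are 18528 indicators.
For each fixed pair i < j, the values π(i) and π(j) are two distinct elements of {1, …, 193} in uniformly random order; by symmetry P[π(i) > π(j)] = 1/2.
By linearity: E[X] = 18528 · (1/2) = C(193, 2) · (1/2) = 18528/2 = 9264 ≈ 9264.000000.

E[X] = 9264 = 9264.000000.


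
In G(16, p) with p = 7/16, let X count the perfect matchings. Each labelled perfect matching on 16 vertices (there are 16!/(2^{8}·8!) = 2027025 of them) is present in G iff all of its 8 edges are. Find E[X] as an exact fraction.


K_16 has 16!/(2^{8}·8!) = 2027025 labelled perfect matchings.
For each such perfect matching H, let X_H = 1 if all 8 edges of H are present in G. Then P[X_H = 1] = p^{8} = (7/16)^{8} = 5764801/4294967296.
Summing the indicators: E[X] = Σ_H E[X_H] = 2027025 · p^{8} = 2027025 · 5764801/4294967296 = 11685395747025/4294967296.
Numerically: E[X] ≈ 2721.

E[X] = 2027025 · (7/16)^{8} = 11685395747025/4294967296 ≈ 2721.


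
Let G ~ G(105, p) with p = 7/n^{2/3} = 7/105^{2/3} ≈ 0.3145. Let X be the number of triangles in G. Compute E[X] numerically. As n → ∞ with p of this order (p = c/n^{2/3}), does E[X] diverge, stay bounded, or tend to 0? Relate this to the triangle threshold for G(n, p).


Number of potential triangles: C(105, 3) = 187460.
Each occurs with probability p³ ≈ (0.3145)³ ≈ 3.111111e-02.
By linearity: E[X] = C(105, 3)·p³ ≈ 187460 · 3.111111e-02 ≈ 5832.0889.
Since α = 2/3 < 1, p = c/n^{2/3} ≫ 1/n is above the triangle threshold p ~ 1/n. Asymptotically E[X] ~ (c³/6)·n^{3(1−α)} = (7³/6)·n^{1} → ∞; triangles are abundant w.h.p.

E[X] ≈ 5832.0889; in regime p = Θ(1/n^{2/3}) E[X] diverges (above the triangle threshold p ~ 1/n).


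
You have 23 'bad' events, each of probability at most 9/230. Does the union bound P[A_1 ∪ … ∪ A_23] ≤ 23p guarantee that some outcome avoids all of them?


Union bound: P[∪_{i=1}^{23} A_i] ≤ Σ_i P[A_i] ≤ 23·p = 23·(9/230) = 9/10.
Numerically: 9/10 ≈ 0.9000000.
Is 9/10 < 1? YES.
Since P[∪ A_i] ≤ 9/10 < 1, the complement has P[∩ A_i^c] ≥ 1 − 9/10 = 1/10 > 0, so some outcome avoids every A_i.

23·p = 9/10 ≈ 0.9000000; existence CERTIFIED by the union bound.


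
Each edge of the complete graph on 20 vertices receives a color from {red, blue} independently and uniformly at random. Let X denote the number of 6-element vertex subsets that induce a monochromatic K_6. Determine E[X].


Let X = Σ_S X_S over the C(20, 6) = 38760 subsets S of size 6, where X_S = 1 if the K_6 on S is monochromatic.
For a fixed S, the K_6 on S has C(6, 2) = 15 edges. P[all 15 edges red] = (1/2)^15, and likewise for blue, so P[monochromatic] = 2·(1/2)^15 = 2^{1 − 15} = 1/16384.
By linearity of expectation: E[X] = C(20, 6) · 2^{1 − 15} = 38760 · 1/16384 = 4845/2048.
Numerically: E[X] ≈ 2.36572.

E[X] = C(20,6)·2^(1−C(6,2)) = 4845/2048 ≈ 2.36572.


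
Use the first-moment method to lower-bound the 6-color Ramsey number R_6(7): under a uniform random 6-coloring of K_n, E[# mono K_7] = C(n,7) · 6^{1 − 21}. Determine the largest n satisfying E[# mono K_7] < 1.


We need C(n, 7) · 6^{1 − 21} < 1, i.e. C(n, 7) < 6^{21 − 1} = 3656158440062976.
Check values of n near the boundary:
  n = 563: C(563, 7) = 3426622515769596; 3426622515769596 < 3656158440062976? YES
  n = 564: C(564, 7) = 3469685994423792; 3469685994423792 < 3656158440062976? YES
  n = 565: C(565, 7) = 3513212521235560; 3513212521235560 < 3656158440062976? YES
  n = 566: C(566, 7) = 3557206237959440; 3557206237959440 < 3656158440062976? YES
  n = 567: C(567, 7) = 3601671315933933; 3601671315933933 < 3656158440062976? YES
  n = 568: C(568, 7) = 3646611956239704; 3646611956239704 < 3656158440062976? YES
  n = 569: C(569, 7) = 3692032389858348; 3692032389858348 < 3656158440062976? NO
  n = 570: C(570, 7) = 3737936877831720; 3737936877831720 < 3656158440062976? NO
The largest n with C(n, 7) < 3656158440062976 is n = 568 (where E[X] = 16882462760369/16926659444736 ≈ 0.99739). Hence R_6(7) > 568, i.e. R_6(7) ≥ 569.

Largest n = 568; hence R_6(7) > 568.


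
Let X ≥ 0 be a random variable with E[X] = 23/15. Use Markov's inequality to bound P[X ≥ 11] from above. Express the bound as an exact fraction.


μ = E[X] = 23/15, a = 11.
Markov: P[X ≥ 11] ≤ μ/a = (23/15)/11 = 23/165.
Numerically: ≈ 0.1394.
(Since a = 11 > μ = 1.5333, the bound 23/165 is < 1 and informative.)

P[X ≥ 11] ≤ 23/165 ≈ 0.1394.


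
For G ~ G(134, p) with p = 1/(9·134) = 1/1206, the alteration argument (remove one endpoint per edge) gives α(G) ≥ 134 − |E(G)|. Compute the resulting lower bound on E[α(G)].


E[|E(G)|] = C(134, 2)·p = 8911 · (1/1206) = 133/18.
E[α(G)] ≥ n − E[|E(G)|] = 134 − 133/18 = 2279/18.
Numerically: ≈ 126.611.
(This is only a lower bound; the true E[α(G)] may be larger.)

E[α(G)] ≥ 2279/18 ≈ 126.611.


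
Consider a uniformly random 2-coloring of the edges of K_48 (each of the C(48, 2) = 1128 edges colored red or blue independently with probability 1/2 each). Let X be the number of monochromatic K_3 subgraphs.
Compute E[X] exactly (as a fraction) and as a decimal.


Let X = Σ_S X_S over the C(48, 3) = 17296 subsets S of size 3, where X_S = 1 if the K_3 on S is monochromatic.
For a fixed S, the K_3 on S has C(3, 2) = 3 edges. P[all 3 edges red] = (1/2)^3, and likewise for blue, so P[monochromatic] = 2·(1/2)^3 = 2^{1 − 3} = 1/4.
By linearity of expectation: E[X] = C(48, 3) · 2^{1 − 3} = 17296 · 1/4 = 4324.
Numerically: E[X] ≈ 4324.0000.

E[X] = C(48,3)·2^(1−C(3,2)) = 4324 ≈ 4324.0000.


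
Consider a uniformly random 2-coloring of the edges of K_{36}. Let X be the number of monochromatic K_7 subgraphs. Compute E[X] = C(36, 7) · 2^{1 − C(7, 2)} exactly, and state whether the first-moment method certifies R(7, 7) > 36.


E[X] = C(36, 7) · 2^{1 − 21} = 8347680 · 2^{−20} = 8347680/1048576.
As a reduced fraction: E[X] = 260865/32768 ≈ 7.9609680.
Is E[X] < 1? NO.
Since E[X] ≥ 1, the first-moment bound is inconclusive at n = 36; it does NOT by itself certify R(7, 7) > 36.

E[X] = 260865/32768 ≈ 7.9609680; E[X] ≥ 1; first-moment method inconclusive here.


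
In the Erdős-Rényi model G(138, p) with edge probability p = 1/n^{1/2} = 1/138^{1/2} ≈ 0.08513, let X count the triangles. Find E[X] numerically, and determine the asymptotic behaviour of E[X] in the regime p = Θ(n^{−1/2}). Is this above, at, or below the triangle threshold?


Number of potential triangles: C(138, 3) = 428536.
Each occurs with probability p³ ≈ (0.08513)³ ≈ 6.168526e-04.
By linearity: E[X] = C(138, 3)·p³ ≈ 428536 · 6.168526e-04 ≈ 264.3435.
Since α = 1/2 < 1, p = c/n^{1/2} ≫ 1/n is above the triangle threshold p ~ 1/n. Asymptotically E[X] ~ (c³/6)·n^{3(1−α)} = (1³/6)·n^{1.5} → ∞; triangles are abundant w.h.p.

E[X] ≈ 264.3435; in regime p = Θ(1/n^{1/2}) E[X] diverges (above the triangle threshold p ~ 1/n).


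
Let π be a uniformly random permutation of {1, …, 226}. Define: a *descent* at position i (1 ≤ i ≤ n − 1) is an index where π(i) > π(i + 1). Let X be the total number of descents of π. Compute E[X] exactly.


Write X = Σ X_I over i = 1, …, 225, with X_I the indicator of one descent.
There are 225 indicators.
For each fixed i, the pair (π(i), π(i+1)) is a uniformly random ordered pair of distinct values from {1, …, 226}; by symmetry P[π(i) > π(i+1)] = 1/2.
By linearity: E[X] = 225 · (1/2) = (226 − 1) · (1/2) = 225/2 ≈ 112.500000.

E[X] = 225/2 = 112.500000.


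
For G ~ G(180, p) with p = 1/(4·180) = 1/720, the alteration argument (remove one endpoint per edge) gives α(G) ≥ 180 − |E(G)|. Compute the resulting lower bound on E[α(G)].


E[|E(G)|] = C(180, 2)·p = 16110 · (1/720) = 179/8.
E[α(G)] ≥ n − E[|E(G)|] = 180 − 179/8 = 1261/8.
Numerically: ≈ 157.625000.
(This is only a lower bound; the true E[α(G)] may be larger.)

E[α(G)] ≥ 1261/8 ≈ 157.625000.


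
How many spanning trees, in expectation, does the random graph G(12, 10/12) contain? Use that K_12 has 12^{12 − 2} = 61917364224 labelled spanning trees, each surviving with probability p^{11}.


K_12 has 12^{12 − 2} = 61917364224 labelled spanning trees.
For each such spanning tree H, let X_H = 1 if all 11 edges of H are present in G. Then P[X_H = 1] = p^{11} = (5/6)^{11} = 48828125/362797056.
By linearity of expectation: E[X] = Σ_H E[X_H] = 61917364224 · p^{11} = 61917364224 · 48828125/362797056 = 25000000000/3.
Numerically: E[X] ≈ 8.333e+09.

E[X] = 61917364224 · (5/6)^{11} = 25000000000/3 ≈ 8.333e+09.


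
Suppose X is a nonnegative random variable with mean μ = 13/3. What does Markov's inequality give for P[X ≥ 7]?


μ = E[X] = 13/3, a = 7.
Markov: P[X ≥ 7] ≤ μ/a = (13/3)/7 = 13/21.
Numerically: ≈ 0.619.
(Since a = 7 > μ = 4.333, the bound 13/21 is < 1 and informative.)

P[X ≥ 7] ≤ 13/21 ≈ 0.619.


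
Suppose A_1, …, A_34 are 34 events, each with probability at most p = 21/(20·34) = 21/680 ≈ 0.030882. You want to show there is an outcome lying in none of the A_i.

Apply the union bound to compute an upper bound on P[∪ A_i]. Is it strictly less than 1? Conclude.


Union bound: P[∪_{i=1}^{34} A_i] ≤ Σ_i P[A_i] ≤ 34·p = 34·(21/680) = 21/20.
Numerically: 21/20 ≈ 1.050000.
Is 21/20 < 1? NO.
Since the bound 21/20 is ≥ 1, the union bound is uninformative here; it does NOT by itself certify existence.

34·p = 21/20 ≈ 1.050000; existence NOT certified by the union bound.


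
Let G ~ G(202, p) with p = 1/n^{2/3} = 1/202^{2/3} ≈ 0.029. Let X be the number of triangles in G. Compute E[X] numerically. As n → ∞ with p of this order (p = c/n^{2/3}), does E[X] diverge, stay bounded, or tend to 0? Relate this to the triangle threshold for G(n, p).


Number of potential triangles: C(202, 3) = 1353400.
Each occurs with probability p³ ≈ (0.029)³ ≈ 2.45074e-05.
By linearity: E[X] = C(202, 3)·p³ ≈ 1353400 · 2.45074e-05 ≈ 33.168.
Since α = 2/3 < 1, p = c/n^{2/3} ≫ 1/n is above the triangle threshold p ~ 1/n. Asymptotically E[X] ~ (c³/6)·n^{3(1−α)} = (1³/6)·n^{1} → ∞; triangles are abundant w.h.p.

E[X] ≈ 33.168; in regime p = Θ(1/n^{2/3}) E[X] diverges (above the triangle threshold p ~ 1/n).


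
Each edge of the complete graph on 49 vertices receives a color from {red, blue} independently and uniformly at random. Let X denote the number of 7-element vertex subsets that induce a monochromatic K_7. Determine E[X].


Let X = Σ_S X_S over the C(49, 7) = 85900584 subsets S of size 7, where X_S = 1 if the K_7 on S is monochromatic.
For a fixed S, the K_7 on S has C(7, 2) = 21 edges. P[all 21 edges red] = (1/2)^21, and likewise for blue, so P[monochromatic] = 2·(1/2)^21 = 2^{1 − 21} = 1/1048576.
By linearity of expectation: E[X] = C(49, 7) · 2^{1 − 21} = 85900584 · 1/1048576 = 10737573/131072.
Numerically: E[X] ≈ 81.9212.

E[X] = C(49,7)·2^(1−C(7,2)) = 10737573/131072 ≈ 81.9212.


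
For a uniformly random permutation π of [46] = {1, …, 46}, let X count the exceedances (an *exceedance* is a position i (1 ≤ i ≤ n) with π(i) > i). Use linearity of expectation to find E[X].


Write X = Σ_{i=1}^{46} X_i, where X_i = 1_{π(i) > i}.
For each fixed i, π(i) is uniform over {1, …, 46} (marginal of a uniform permutation), so P[π(i) > i] = (n − i)/n. Summing: Σ_{i=1}^{46} (n − i)/n = (0 + 1 + … + 45)/46 = 46(46 − 1)/(2·46) = (46 − 1)/2.
Hence E[X] = Σ_{i=1}^{46} (46 − i)/46 = 45/2 ≈ 22.50000.

E[X] = 45/2 = 22.50000.


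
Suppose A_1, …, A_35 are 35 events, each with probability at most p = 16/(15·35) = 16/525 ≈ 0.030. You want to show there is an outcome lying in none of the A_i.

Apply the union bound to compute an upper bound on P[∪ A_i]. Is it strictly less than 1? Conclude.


Union bound: P[∪_{i=1}^{35} A_i] ≤ Σ_i P[A_i] ≤ 35·p = 35·(16/525) = 16/15.
Numerically: 16/15 ≈ 1.067.
Is 16/15 < 1? NO.
Since the bound 16/15 is ≥ 1, the union bound is uninformative here; it does NOT by itself certify existence.

35·p = 16/15 ≈ 1.067; existence NOT certified by the union bound.


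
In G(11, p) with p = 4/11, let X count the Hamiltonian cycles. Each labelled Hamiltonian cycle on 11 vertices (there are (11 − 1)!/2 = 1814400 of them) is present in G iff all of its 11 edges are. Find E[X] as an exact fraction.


K_11 has (11 − 1)!/2 = 1814400 labelled Hamiltonian cycles.
For each such Hamiltonian cycle H, let X_H = 1 if all 11 edges of H are present in G. Then P[X_H = 1] = p^{11} = (4/11)^{11} = 4194304/285311670611.
By linearity: E[X] = Σ_H E[X_H] = 1814400 · p^{11} = 1814400 · 4194304/285311670611 = 7610145177600/285311670611.
Numerically: E[X] ≈ 26.673.

E[X] = 1814400 · (4/11)^{11} = 7610145177600/285311670611 ≈ 26.673.


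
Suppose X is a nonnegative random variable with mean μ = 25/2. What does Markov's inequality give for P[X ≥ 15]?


μ = E[X] = 25/2, a = 15.
Markov: P[X ≥ 15] ≤ μ/a = (25/2)/15 = 5/6.
Numerically: ≈ 0.8333.
(Since a = 15 > μ = 12.5000, the bound 5/6 is < 1 and informative.)

P[X ≥ 15] ≤ 5/6 ≈ 0.8333.


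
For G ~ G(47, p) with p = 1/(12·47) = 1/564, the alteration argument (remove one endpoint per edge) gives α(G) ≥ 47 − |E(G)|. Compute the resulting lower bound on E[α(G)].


E[|E(G)|] = C(47, 2)·p = 1081 · (1/564) = 23/12.
E[α(G)] ≥ n − E[|E(G)|] = 47 − 23/12 = 541/12.
Numerically: ≈ 45.08333.
(This is only a lower bound; the true E[α(G)] may be larger.)

E[α(G)] ≥ 541/12 ≈ 45.08333.


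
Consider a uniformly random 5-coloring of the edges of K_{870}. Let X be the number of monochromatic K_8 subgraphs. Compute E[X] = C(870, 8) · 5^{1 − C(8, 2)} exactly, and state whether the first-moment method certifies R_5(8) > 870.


E[X] = C(870, 8) · 5^{1 − 28} = 7881626782940464620 · 5^{−27} = 7881626782940464620/7450580596923828125.
As a reduced fraction: E[X] = 1576325356588092924/1490116119384765625 ≈ 1.058.
Is E[X] < 1? NO.
Since E[X] ≥ 1, the first-moment bound is inconclusive at n = 870; it does NOT by itself certify R_5(8) > 870.

E[X] = 1576325356588092924/1490116119384765625 ≈ 1.058; E[X] ≥ 1; first-moment method inconclusive here.


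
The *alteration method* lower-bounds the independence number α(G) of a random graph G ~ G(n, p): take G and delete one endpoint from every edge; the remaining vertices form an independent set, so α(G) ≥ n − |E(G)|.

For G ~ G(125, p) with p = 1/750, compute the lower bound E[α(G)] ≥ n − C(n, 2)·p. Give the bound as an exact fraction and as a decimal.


E[|E(G)|] = C(125, 2)·p = 7750 · (1/750) = 31/3.
E[α(G)] ≥ n − E[|E(G)|] = 125 − 31/3 = 344/3.
Numerically: ≈ 114.667.
(This is only a lower bound; the true E[α(G)] may be larger.)

E[α(G)] ≥ 344/3 ≈ 114.667.


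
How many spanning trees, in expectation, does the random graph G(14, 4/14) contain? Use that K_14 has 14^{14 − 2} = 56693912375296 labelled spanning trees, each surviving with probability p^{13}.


K_14 has 14^{14 − 2} = 56693912375296 labelled spanning trees.
For each such spanning tree H, let X_H = 1 if all 13 edges of H are present in G. Then P[X_H = 1] = p^{13} = (2/7)^{13} = 8192/96889010407.
Summing the indicators: E[X] = Σ_H E[X_H] = 56693912375296 · p^{13} = 56693912375296 · 8192/96889010407 = 33554432/7.
Numerically: E[X] ≈ 4.79e+06.

E[X] = 56693912375296 · (2/7)^{13} = 33554432/7 ≈ 4.79e+06.


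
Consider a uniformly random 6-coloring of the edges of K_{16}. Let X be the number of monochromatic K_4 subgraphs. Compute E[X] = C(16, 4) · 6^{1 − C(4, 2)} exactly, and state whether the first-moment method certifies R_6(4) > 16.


E[X] = C(16, 4) · 6^{1 − 6} = 1820 · 6^{−5} = 1820/7776.
As a reduced fraction: E[X] = 455/1944 ≈ 0.23405.
Is E[X] < 1? YES.
Since E[X] < 1, there exists a 6-coloring of K_{16} with no monochromatic K_4; hence R_6(4) > 16.

E[X] = 455/1944 ≈ 0.23405; E[X] < 1, so R_6(4) > 16.


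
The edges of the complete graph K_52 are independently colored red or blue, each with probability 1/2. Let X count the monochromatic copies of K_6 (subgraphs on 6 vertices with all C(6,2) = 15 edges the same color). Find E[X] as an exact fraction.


Let X = Σ_S X_S over the C(52, 6) = 20358520 subsets S of size 6, where X_S = 1 if the K_6 on S is monochromatic.
For a fixed S, the K_6 on S has C(6, 2) = 15 edges. P[all 15 edges red] = (1/2)^15, and likewise for blue, so P[monochromatic] = 2·(1/2)^15 = 2^{1 − 15} = 1/16384.
Summing: E[X] = C(52, 6) · 2^{1 − 15} = 20358520 · 1/16384 = 2544815/2048.
Numerically: E[X] ≈ 1242.5854.

E[X] = C(52,6)·2^(1−C(6,2)) = 2544815/2048 ≈ 1242.5854.


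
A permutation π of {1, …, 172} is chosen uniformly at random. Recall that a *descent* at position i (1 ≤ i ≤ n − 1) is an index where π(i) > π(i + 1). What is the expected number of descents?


Write X = Σ X_I over i = 1, …, 171, with X_I the indicator of one descent.
There are 171 indicators.
For each fixed i, the pair (π(i), π(i+1)) is a uniformly random ordered pair of distinct values from {1, …, 172}; by symmetry P[π(i) > π(i+1)] = 1/2.
By linearity: E[X] = 171 · (1/2) = (172 − 1) · (1/2) = 171/2 ≈ 85.5000.

E[X] = 171/2 = 85.5000.


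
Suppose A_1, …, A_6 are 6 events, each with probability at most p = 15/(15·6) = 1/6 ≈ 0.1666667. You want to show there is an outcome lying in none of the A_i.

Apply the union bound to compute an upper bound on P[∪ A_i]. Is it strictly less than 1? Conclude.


Union bound: P[∪_{i=1}^{6} A_i] ≤ Σ_i P[A_i] ≤ 6·p = 6·(1/6) = 1.
Numerically: 1 ≈ 1.0000000.
Is 1 < 1? NO.
Since the bound 1 is ≥ 1, the union bound is uninformative here; it does NOT by itself certify existence.

6·p = 1 ≈ 1.0000000; existence NOT certified by the union bound.


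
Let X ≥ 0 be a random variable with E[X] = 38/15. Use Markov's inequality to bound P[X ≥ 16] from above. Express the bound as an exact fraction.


μ = E[X] = 38/15, a = 16.
Markov: P[X ≥ 16] ≤ μ/a = (38/15)/16 = 19/120.
Numerically: ≈ 0.1583.
(Since a = 16 > μ = 2.5333, the bound 19/120 is < 1 and informative.)

P[X ≥ 16] ≤ 19/120 ≈ 0.1583.


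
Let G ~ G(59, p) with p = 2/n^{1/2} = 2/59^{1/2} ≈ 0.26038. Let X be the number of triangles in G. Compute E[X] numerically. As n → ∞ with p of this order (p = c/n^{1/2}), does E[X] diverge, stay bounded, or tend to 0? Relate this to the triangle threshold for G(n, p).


Number of potential triangles: C(59, 3) = 32509.
Each occurs with probability p³ ≈ (0.26038)³ ≈ 1.7652734e-02.
By linearity: E[X] = C(59, 3)·p³ ≈ 32509 · 1.7652734e-02 ≈ 573.87272.
Since α = 1/2 < 1, p = c/n^{1/2} ≫ 1/n is above the triangle threshold p ~ 1/n. Asymptotically E[X] ~ (c³/6)·n^{3(1−α)} = (2³/6)·n^{1.5} → ∞; triangles are abundant w.h.p.

E[X] ≈ 573.87272; in regime p = Θ(1/n^{1/2}) E[X] diverges (above the triangle threshold p ~ 1/n).


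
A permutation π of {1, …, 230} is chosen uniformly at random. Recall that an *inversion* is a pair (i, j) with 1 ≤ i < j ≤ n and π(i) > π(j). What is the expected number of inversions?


Write X = Σ X_I over the C(230, 2) = 26335 pairs i < j, with X_I the indicator of one inversion.
There are 26335 indicators.
For each fixed pair i < j, the values π(i) and π(j) are two distinct elements of {1, …, 230} in uniformly random order; by symmetry P[π(i) > π(j)] = 1/2.
By linearity: E[X] = 26335 · (1/2) = C(230, 2) · (1/2) = 26335/2 = 26335/2 ≈ 13167.50000.

E[X] = 26335/2 = 13167.50000.


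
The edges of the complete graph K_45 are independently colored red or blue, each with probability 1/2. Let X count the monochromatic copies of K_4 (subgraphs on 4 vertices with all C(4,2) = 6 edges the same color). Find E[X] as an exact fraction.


Let X = Σ_S X_S over the C(45, 4) = 148995 subsets S of size 4, where X_S = 1 if the K_4 on S is monochromatic.
For a fixed S, the K_4 on S has C(4, 2) = 6 edges. P[all 6 edges red] = (1/2)^6, and likewise for blue, so P[monochromatic] = 2·(1/2)^6 = 2^{1 − 6} = 1/32.
By linearity of expectation: E[X] = C(45, 4) · 2^{1 − 6} = 148995 · 1/32 = 148995/32.
Numerically: E[X] ≈ 4656.0938.

E[X] = C(45,4)·2^(1−C(4,2)) = 148995/32 ≈ 4656.0938.


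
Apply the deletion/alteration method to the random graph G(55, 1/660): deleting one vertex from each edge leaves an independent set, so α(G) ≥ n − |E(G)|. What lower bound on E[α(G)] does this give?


E[|E(G)|] = C(55, 2)·p = 1485 · (1/660) = 9/4.
E[α(G)] ≥ n − E[|E(G)|] = 55 − 9/4 = 211/4.
Numerically: ≈ 52.750000.
(This is only a lower bound; the true E[α(G)] may be larger.)

E[α(G)] ≥ 211/4 ≈ 52.750000.


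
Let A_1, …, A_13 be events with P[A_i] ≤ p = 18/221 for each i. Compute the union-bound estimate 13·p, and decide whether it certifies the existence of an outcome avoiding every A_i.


Union bound: P[∪_{i=1}^{13} A_i] ≤ Σ_i P[A_i] ≤ 13·p = 13·(18/221) = 18/17.
Numerically: 18/17 ≈ 1.05882.
Is 18/17 < 1? NO.
Since the bound 18/17 is ≥ 1, the union bound is uninformative here; it does NOT by itself certify existence.

13·p = 18/17 ≈ 1.05882; existence NOT certified by the union bound.


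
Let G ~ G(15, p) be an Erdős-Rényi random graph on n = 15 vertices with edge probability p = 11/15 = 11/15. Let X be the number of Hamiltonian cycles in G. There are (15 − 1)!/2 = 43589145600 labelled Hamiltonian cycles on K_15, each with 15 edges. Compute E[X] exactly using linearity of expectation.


K_15 has (15 − 1)!/2 = 43589145600 labelled Hamiltonian cycles.
For each such Hamiltonian cycle H, let X_H = 1 if all 15 edges of H are present in G. Then P[X_H = 1] = p^{15} = (11/15)^{15} = 4177248169415651/437893890380859375.
By linearity of expectation: E[X] = Σ_H E[X_H] = 43589145600 · p^{15} = 43589145600 · 4177248169415651/437893890380859375 = 29972457393249757754368/72081298828125.
Numerically: E[X] ≈ 4.158e+08.

E[X] = 43589145600 · (11/15)^{15} = 29972457393249757754368/72081298828125 ≈ 4.158e+08.


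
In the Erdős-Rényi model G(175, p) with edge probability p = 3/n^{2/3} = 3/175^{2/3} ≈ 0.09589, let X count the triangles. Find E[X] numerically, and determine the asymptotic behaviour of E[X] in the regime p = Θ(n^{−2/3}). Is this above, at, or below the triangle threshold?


Number of potential triangles: C(175, 3) = 877975.
Each occurs with probability p³ ≈ (0.09589)³ ≈ 8.816327e-04.
By linearity: E[X] = C(175, 3)·p³ ≈ 877975 · 8.816327e-04 ≈ 774.0514.
Since α = 2/3 < 1, p = c/n^{2/3} ≫ 1/n is above the triangle threshold p ~ 1/n. Asymptotically E[X] ~ (c³/6)·n^{3(1−α)} = (3³/6)·n^{1} → ∞; triangles are abundant w.h.p.

E[X] ≈ 774.0514; in regime p = Θ(1/n^{2/3}) E[X] diverges (above the triangle threshold p ~ 1/n).


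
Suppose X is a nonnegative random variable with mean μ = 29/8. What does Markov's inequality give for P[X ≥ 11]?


μ = E[X] = 29/8, a = 11.
Markov: P[X ≥ 11] ≤ μ/a = (29/8)/11 = 29/88.
Numerically: ≈ 0.329545.
(Since a = 11 > μ = 3.625000, the bound 29/88 is < 1 and informative.)

P[X ≥ 11] ≤ 29/88 ≈ 0.329545.


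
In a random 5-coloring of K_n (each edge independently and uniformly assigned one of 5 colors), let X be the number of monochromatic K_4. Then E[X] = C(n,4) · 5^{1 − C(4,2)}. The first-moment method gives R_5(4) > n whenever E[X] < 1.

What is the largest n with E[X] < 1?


We need C(n, 4) · 5^{1 − 6} < 1, i.e. C(n, 4) < 5^{6 − 1} = 3125.
Check values of n near the boundary:
  n = 17: C(17, 4) = 2380; 2380 < 3125? YES
  n = 18: C(18, 4) = 3060; 3060 < 3125? YES
  n = 19: C(19, 4) = 3876; 3876 < 3125? NO
  n = 20: C(20, 4) = 4845; 4845 < 3125? NO
  n = 21: C(21, 4) = 5985; 5985 < 3125? NO
The largest n with C(n, 4) < 3125 is n = 18 (where E[X] = 612/625 ≈ 0.979). Hence R_5(4) > 18, i.e. R_5(4) ≥ 19.

Largest n = 18; hence R_5(4) > 18.


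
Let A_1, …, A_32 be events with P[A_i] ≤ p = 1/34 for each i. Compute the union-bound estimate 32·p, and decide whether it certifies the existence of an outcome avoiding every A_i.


Union bound: P[∪_{i=1}^{32} A_i] ≤ Σ_i P[A_i] ≤ 32·p = 32·(1/34) = 16/17.
Numerically: 16/17 ≈ 0.94118.
Is 16/17 < 1? YES.
Since P[∪ A_i] ≤ 16/17 < 1, the complement has P[∩ A_i^c] ≥ 1 − 16/17 = 1/17 > 0, so some outcome avoids every A_i.

32·p = 16/17 ≈ 0.94118; existence CERTIFIED by the union bound.


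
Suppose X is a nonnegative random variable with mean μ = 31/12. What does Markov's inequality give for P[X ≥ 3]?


μ = E[X] = 31/12, a = 3.
Markov: P[X ≥ 3] ≤ μ/a = (31/12)/3 = 31/36.
Numerically: ≈ 0.8611.
(Since a = 3 > μ = 2.5833, the bound 31/36 is < 1 and informative.)

P[X ≥ 3] ≤ 31/36 ≈ 0.8611.


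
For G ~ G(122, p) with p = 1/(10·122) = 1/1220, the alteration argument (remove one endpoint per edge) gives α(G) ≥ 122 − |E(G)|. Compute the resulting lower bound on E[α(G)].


E[|E(G)|] = C(122, 2)·p = 7381 · (1/1220) = 121/20.
E[α(G)] ≥ n − E[|E(G)|] = 122 − 121/20 = 2319/20.
Numerically: ≈ 115.950000.
(This is only a lower bound; the true E[α(G)] may be larger.)

E[α(G)] ≥ 2319/20 ≈ 115.950000.


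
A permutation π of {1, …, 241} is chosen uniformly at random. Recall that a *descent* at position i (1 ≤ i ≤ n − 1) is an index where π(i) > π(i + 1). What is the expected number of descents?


Write X = Σ X_I over i = 1, …, 240, with X_I the indicator of one descent.
There are 240 indicators.
For each fixed i, the pair (π(i), π(i+1)) is a uniformly random ordered pair of distinct values from {1, …, 241}; by symmetry P[π(i) > π(i+1)] = 1/2.
By linearity: E[X] = 240 · (1/2) = (241 − 1) · (1/2) = 120 ≈ 120.000000.

E[X] = 120 = 120.000000.


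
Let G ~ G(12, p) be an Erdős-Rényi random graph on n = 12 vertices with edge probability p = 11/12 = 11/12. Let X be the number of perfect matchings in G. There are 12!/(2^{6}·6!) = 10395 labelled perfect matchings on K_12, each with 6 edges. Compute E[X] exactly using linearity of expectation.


K_12 has 12!/(2^{6}·6!) = 10395 labelled perfect matchings.
For each such perfect matching H, let X_H = 1 if all 6 edges of H are present in G. Then P[X_H = 1] = p^{6} = (11/12)^{6} = 1771561/2985984.
By linearity of expectation: E[X] = Σ_H E[X_H] = 10395 · p^{6} = 10395 · 1771561/2985984 = 682050985/110592.
Numerically: E[X] ≈ 6.17e+03.

E[X] = 10395 · (11/12)^{6} = 682050985/110592 ≈ 6.17e+03.


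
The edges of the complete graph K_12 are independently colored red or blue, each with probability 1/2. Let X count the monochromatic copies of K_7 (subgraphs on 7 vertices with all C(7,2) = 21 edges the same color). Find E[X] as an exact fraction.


Let X = Σ_S X_S over the C(12, 7) = 792 subsets S of size 7, where X_S = 1 if the K_7 on S is monochromatic.
For a fixed S, the K_7 on S has C(7, 2) = 21 edges. P[all 21 edges red] = (1/2)^21, and likewise for blue, so P[monochromatic] = 2·(1/2)^21 = 2^{1 − 21} = 1/1048576.
By linearity of expectation: E[X] = C(12, 7) · 2^{1 − 21} = 792 · 1/1048576 = 99/131072.
Numerically: E[X] ≈ 0.00076.

E[X] = C(12,7)·2^(1−C(7,2)) = 99/131072 ≈ 0.00076.


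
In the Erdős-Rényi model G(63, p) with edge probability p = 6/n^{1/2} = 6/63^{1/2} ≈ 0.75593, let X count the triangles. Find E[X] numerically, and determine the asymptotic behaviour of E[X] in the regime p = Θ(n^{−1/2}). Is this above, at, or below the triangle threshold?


Number of potential triangles: C(63, 3) = 39711.
Each occurs with probability p³ ≈ (0.75593)³ ≈ 4.3195940e-01.
By linearity: E[X] = C(63, 3)·p³ ≈ 39711 · 4.3195940e-01 ≈ 17153.53964.
Since α = 1/2 < 1, p = c/n^{1/2} ≫ 1/n is above the triangle threshold p ~ 1/n. Asymptotically E[X] ~ (c³/6)·n^{3(1−α)} = (6³/6)·n^{1.5} → ∞; triangles are abundant w.h.p.

E[X] ≈ 17153.53964; in regime p = Θ(1/n^{1/2}) E[X] diverges (above the triangle threshold p ~ 1/n).


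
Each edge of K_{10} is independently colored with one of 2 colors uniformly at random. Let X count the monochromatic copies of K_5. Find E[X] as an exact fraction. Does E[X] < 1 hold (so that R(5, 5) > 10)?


E[X] = C(10, 5) · 2^{1 − 10} = 252 · 2^{−9} = 252/512.
As a reduced fraction: E[X] = 63/128 ≈ 0.49219.
Is E[X] < 1? YES.
Since E[X] < 1, there exists a 2-coloring of K_{10} with no monochromatic K_5; hence R(5, 5) > 10.

E[X] = 63/128 ≈ 0.49219; E[X] < 1, so R(5, 5) > 10.


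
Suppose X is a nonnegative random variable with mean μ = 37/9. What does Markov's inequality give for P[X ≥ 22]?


μ = E[X] = 37/9, a = 22.
Markov: P[X ≥ 22] ≤ μ/a = (37/9)/22 = 37/198.
Numerically: ≈ 0.187.
(Since a = 22 > μ = 4.111, the bound 37/198 is < 1 and informative.)

P[X ≥ 22] ≤ 37/198 ≈ 0.187.


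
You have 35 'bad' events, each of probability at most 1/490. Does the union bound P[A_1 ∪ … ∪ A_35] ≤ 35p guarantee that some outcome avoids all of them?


Union bound: P[∪_{i=1}^{35} A_i] ≤ Σ_i P[A_i] ≤ 35·p = 35·(1/490) = 1/14.
Numerically: 1/14 ≈ 0.0714.
Is 1/14 < 1? YES.
Since P[∪ A_i] ≤ 1/14 < 1, the complement has P[∩ A_i^c] ≥ 1 − 1/14 = 13/14 > 0, so some outcome avoids every A_i.

35·p = 1/14 ≈ 0.0714; existence CERTIFIED by the union bound.


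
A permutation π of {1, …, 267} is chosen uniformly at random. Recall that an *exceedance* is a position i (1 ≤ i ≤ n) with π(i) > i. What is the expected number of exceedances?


Write X = Σ_{i=1}^{267} X_i, where X_i = 1_{π(i) > i}.
For each fixed i, π(i) is uniform over {1, …, 267} (marginal of a uniform permutation), so P[π(i) > i] = (n − i)/n. Summing: Σ_{i=1}^{267} (n − i)/n = (0 + 1 + … + 266)/267 = 267(267 − 1)/(2·267) = (267 − 1)/2.
Hence E[X] = Σ_{i=1}^{267} (267 − i)/267 = 133 ≈ 133.0000.

E[X] = 133 = 133.0000.


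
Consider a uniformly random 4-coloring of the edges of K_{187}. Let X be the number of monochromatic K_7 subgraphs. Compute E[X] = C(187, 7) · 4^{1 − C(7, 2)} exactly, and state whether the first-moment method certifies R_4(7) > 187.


E[X] = C(187, 7) · 4^{1 − 21} = 1416167483302 · 4^{−20} = 1416167483302/1099511627776.
As a reduced fraction: E[X] = 708083741651/549755813888 ≈ 1.2879968.
Is E[X] < 1? NO.
Since E[X] ≥ 1, the first-moment bound is inconclusive at n = 187; it does NOT by itself certify R_4(7) > 187.

E[X] = 708083741651/549755813888 ≈ 1.2879968; E[X] ≥ 1; first-moment method inconclusive here.


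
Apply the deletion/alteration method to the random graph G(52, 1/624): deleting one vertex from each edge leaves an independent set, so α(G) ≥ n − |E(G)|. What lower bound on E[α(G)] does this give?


E[|E(G)|] = C(52, 2)·p = 1326 · (1/624) = 17/8.
E[α(G)] ≥ n − E[|E(G)|] = 52 − 17/8 = 399/8.
Numerically: ≈ 49.875000.
(This is only a lower bound; the true E[α(G)] may be larger.)

E[α(G)] ≥ 399/8 ≈ 49.875000.


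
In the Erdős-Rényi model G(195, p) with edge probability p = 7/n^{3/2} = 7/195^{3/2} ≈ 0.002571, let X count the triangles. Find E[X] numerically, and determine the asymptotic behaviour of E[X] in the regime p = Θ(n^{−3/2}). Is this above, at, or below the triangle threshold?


Number of potential triangles: C(195, 3) = 1216865.
Each occurs with probability p³ ≈ (0.002571)³ ≈ 1.698785e-08.
By linearity: E[X] = C(195, 3)·p³ ≈ 1216865 · 1.698785e-08 ≈ 0.0207.
Since α = 3/2 > 1, p = c/n^{3/2} = o(1/n) is below the triangle threshold p ~ 1/n. Asymptotically E[X] ~ (c³/6)·n^{3(1−α)} = (7³/6)·n^{-1.5} → 0, so by Markov's inequality G has no triangles w.h.p.

E[X] ≈ 0.0207; in regime p = Θ(1/n^{3/2}) E[X] tends to 0 (below the triangle threshold p ~ 1/n).
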